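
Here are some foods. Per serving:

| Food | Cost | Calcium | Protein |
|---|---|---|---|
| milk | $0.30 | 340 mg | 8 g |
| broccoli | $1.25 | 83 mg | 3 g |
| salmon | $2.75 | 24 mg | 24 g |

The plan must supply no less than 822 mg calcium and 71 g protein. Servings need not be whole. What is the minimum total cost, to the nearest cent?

An LP optimum is at a vertex; with two nutrient constraints at most two foods are used. Check each candidate.
milk only: max(822/340, 71/8) = 8.875 servings → $2.66.
broccoli only: max(822/83, 71/3) = 23.67 servings → $29.58.
salmon only: max(822/24, 71/24) = 34.25 servings → $94.19.
milk + broccoli: intersection lies outside the first quadrant.
milk + salmon with both tight: 2.262 servings and 2.204 servings → $6.74.
broccoli + salmon with both tight: 9.387 servings and 1.785 servings → $16.64.
The minimum over all feasible corners is $2.66.

$2.66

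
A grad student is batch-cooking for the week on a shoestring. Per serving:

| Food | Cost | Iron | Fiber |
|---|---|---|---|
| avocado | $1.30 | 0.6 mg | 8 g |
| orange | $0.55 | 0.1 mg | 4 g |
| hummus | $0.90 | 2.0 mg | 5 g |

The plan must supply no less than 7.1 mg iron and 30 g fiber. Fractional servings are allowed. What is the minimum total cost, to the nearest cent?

$4.84

For a min-cost LP with two ≥-constraints, a basic feasible solution has at most two positive variables.
avocado only: max(7.1/0.6, 30/8) = 11.83 servings → $15.38.
orange only: max(7.1/0.1, 30/4) = 71 servings → $39.05.
hummus only: max(7.1/2.0, 30/5) = 6 servings → $5.40.
avocado + orange with both targets exact would need a negative amount; discard.
avocado + hummus with both tight: 1.885 servings and 2.985 servings → $5.14.
orange + hummus with both tight: 3.267 servings and 3.387 servings → $4.84.
The minimum over all feasible corners is $4.84.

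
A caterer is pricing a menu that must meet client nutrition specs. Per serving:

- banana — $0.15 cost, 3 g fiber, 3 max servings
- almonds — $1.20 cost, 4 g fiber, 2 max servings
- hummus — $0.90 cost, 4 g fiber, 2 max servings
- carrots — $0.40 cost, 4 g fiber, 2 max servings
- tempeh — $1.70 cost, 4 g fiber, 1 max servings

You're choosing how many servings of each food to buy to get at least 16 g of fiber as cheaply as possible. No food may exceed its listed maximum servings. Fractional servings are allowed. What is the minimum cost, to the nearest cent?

$1.15

Cost per g of fiber: banana $0.0500, carrots $0.1000, hummus $0.2250, almonds $0.3000, tempeh $0.4250.
Take 3 servings of banana: +9.0 g fiber for $0.45 (total $0.45, still need 7.0 g).
Take 1.75 servings of carrots: +7.0 g fiber for $0.70 (total $1.15, still need 0.0 g).
Greedy by cheapest-per-g is optimal for a single linear constraint, so the minimum cost is $1.15.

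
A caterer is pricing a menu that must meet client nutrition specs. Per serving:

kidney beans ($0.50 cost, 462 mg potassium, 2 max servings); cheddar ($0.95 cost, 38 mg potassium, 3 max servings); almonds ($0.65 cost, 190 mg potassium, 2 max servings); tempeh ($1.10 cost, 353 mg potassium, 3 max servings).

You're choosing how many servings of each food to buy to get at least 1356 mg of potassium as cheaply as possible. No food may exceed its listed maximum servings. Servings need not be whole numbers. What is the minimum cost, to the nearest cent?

$2.35

Cost per mg of potassium: kidney beans $0.0011, tempeh $0.0031, almonds $0.0034, cheddar $0.0250.
Take 2 servings of kidney beans: +924.0 mg potassium for $1.00 (total $1.00, still need 432.0 mg).
Take 1.224 servings of tempeh: +432.0 mg potassium for $1.35 (total $2.35, still need 0.0 mg).
Filling from the cheapest source first is optimal under one linear minimum: $2.35.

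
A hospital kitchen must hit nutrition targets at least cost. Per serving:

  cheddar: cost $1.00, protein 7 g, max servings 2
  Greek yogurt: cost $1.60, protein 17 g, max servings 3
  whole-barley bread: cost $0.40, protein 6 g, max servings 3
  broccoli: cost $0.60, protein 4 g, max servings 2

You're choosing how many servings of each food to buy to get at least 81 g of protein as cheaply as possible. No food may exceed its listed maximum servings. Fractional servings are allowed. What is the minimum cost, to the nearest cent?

$7.71

Cost per g of protein: whole-barley bread $0.0667, Greek yogurt $0.0941, cheddar $0.1429, broccoli $0.1500.
Take 3 servings of whole-barley bread: +18.0 g protein for $1.20 (total $1.20, still need 63.0 g).
Take 3 servings of Greek yogurt: +51.0 g protein for $4.80 (total $6.00, still need 12.0 g).
Take 1.714 servings of cheddar: +12.0 g protein for $1.71 (total $7.71, still need 0.0 g).
Filling from the cheapest source first is optimal under one linear minimum: $7.71.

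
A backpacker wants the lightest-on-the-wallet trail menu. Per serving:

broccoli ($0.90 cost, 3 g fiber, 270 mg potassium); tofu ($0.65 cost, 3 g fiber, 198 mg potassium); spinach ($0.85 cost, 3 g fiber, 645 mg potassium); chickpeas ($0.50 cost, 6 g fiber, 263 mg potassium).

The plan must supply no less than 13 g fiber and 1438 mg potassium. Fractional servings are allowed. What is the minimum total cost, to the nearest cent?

Two binding constraints pin down two serving amounts, so the optimal mix uses at most two foods. The candidates are each food alone (scaled to the tighter of fiber/potassium) and each pair with both constraints tight.
broccoli only: max(13/3, 1438/270) = 5.326 servings → $4.79.
tofu only: max(13/3, 1438/198) = 7.263 servings → $4.72.
spinach only: max(13/3, 1438/645) = 4.333 servings → $3.68.
chickpeas only: max(13/6, 1438/263) = 5.468 servings → $2.73.
broccoli + tofu: the both-tight solution has a negative serving — not a feasible corner.
broccoli + spinach with both tight: 3.619 servings and 0.7147 servings → $3.86.
broccoli + chickpeas: intersection lies outside the first quadrant.
tofu + spinach with both tight: 3.036 servings and 1.298 servings → $3.08.
tofu + chickpeas with both targets exact would need a negative amount; discard.
spinach + chickpeas with both tight: 1.691 servings and 1.321 servings → $2.10.
Cheapest feasible corner: $2.10.

$2.10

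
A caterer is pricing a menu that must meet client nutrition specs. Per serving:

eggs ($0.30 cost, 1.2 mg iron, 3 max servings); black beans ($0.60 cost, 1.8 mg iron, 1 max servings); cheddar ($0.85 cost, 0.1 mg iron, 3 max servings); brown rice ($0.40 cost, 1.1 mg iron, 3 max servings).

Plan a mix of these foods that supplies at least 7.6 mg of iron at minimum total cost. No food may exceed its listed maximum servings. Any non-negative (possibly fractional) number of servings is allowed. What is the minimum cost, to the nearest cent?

Cost per mg of iron: eggs $0.2500, black beans $0.3333, brown rice $0.3636, cheddar $8.5000.
Take 3 servings of eggs: +3.6 mg iron for $0.90 (total $0.90, still need 4.0 mg).
Take 1 serving of black beans: +1.8 mg iron for $0.60 (total $1.50, still need 2.2 mg).
Take 2 servings of brown rice: +2.2 mg iron for $0.80 (total $2.30, still need 0.0 mg).
Greedy by cheapest-per-mg is optimal for a single linear constraint, so the minimum cost is $2.30.

$2.30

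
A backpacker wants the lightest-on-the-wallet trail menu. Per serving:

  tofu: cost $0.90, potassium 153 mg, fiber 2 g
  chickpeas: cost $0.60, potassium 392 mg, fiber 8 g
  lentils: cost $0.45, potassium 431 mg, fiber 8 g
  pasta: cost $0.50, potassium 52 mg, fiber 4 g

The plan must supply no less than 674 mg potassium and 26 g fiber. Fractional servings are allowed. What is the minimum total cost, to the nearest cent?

$1.46

With two linear requirements the optimum uses one or two foods; enumerate the corners.
tofu only: max(674/153, 26/2) = 13 servings → $11.70.
chickpeas only: max(674/392, 26/8) = 3.25 servings → $1.95.
lentils only: max(674/431, 26/8) = 3.25 servings → $1.46.
pasta only: max(674/52, 26/4) = 12.96 servings → $6.48.
tofu + chickpeas: intersection lies outside the first quadrant.
tofu + lentils: the both-tight solution has a negative serving — not a feasible corner.
tofu + pasta with both tight: 2.646 servings and 5.177 servings → $4.97.
chickpeas + lentils with both targets exact would need a negative amount; discard.
chickpeas + pasta with both tight: 1.167 servings and 4.167 servings → $2.78.
lentils + pasta with both tight: 1.028 servings and 4.445 servings → $2.68.
The minimum over all feasible corners is $1.46.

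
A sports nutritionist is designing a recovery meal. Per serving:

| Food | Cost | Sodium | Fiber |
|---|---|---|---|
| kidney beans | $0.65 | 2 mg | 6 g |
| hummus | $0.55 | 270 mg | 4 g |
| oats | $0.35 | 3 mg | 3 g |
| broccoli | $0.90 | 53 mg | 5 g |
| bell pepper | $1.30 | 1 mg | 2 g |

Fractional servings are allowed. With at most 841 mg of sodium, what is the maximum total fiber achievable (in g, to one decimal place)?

Fiber per mg sodium: kidney beans 3, bell pepper 2, oats 1, broccoli 0.09434, hummus 0.01481.
With no serving limits, spend the whole sodium allowance on kidney beans: 841 mg / 2 mg × 6 g = 2523.0 g.

2523.0 g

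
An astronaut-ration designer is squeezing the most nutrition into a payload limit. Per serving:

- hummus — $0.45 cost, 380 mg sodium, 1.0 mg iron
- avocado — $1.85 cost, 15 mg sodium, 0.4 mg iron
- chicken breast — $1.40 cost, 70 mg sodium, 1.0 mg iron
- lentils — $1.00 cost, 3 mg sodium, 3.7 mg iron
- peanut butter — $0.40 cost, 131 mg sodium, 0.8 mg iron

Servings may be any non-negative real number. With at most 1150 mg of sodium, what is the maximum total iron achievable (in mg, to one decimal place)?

Iron per mg sodium: lentils 1.233, avocado 0.02667, chicken breast 0.01429, peanut butter 0.006107, hummus 0.002632.
With no serving limits, spend the whole sodium allowance on lentils: 1150 mg / 3 mg × 3.7 mg = 1418.3 mg.

1418.3 mg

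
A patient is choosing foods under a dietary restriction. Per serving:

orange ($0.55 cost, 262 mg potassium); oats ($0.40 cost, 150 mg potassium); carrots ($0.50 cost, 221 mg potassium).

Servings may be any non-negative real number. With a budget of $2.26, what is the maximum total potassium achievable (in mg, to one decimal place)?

Potassium per dollar: orange 476.4, carrots 442, oats 375.
With no serving limits, spend the whole cost allowance on orange: $2.26 / $0.55 × 262 mg = 1076.6 mg.

1076.6 mg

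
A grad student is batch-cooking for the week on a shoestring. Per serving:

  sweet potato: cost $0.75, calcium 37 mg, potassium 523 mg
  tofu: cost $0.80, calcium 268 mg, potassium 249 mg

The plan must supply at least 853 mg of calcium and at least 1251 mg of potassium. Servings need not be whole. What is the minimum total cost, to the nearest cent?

This is a tiny linear program; its minimum lies at a vertex of the feasible set. List the vertices and price them.
sweet potato only: max(853/37, 1251/523) = 23.05 servings → $17.29.
tofu only: max(853/268, 1251/249) = 5.024 servings → $4.02.
sweet potato + tofu with both tight: 0.9383 servings and 3.053 servings → $3.15.
Cheapest feasible corner: $3.15.

$3.15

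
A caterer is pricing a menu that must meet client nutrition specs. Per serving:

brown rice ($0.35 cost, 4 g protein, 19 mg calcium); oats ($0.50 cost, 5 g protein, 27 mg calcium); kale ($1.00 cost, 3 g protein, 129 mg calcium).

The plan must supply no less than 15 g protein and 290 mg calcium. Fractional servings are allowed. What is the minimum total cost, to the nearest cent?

At the optimum either one food covers both requirements or two foods hit both targets exactly; no other combination can be cheaper.
brown rice only: max(15/4, 290/19) = 15.26 servings → $5.34.
oats only: max(15/5, 290/27) = 10.74 servings → $5.37.
kale only: max(15/3, 290/129) = 5 servings → $5.00.
brown rice + oats with both targets exact would need a negative amount; discard.
brown rice + kale with both tight: 2.32 servings and 1.906 servings → $2.72.
oats + kale with both tight: 1.888 servings and 1.853 servings → $2.80.
So the least-cost plan costs $2.72.

$2.72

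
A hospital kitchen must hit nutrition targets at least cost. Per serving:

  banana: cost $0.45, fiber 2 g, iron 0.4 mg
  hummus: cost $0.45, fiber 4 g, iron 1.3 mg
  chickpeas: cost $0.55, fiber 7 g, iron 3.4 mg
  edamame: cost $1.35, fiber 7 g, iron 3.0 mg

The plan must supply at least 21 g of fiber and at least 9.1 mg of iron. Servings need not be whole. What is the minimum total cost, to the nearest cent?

$1.65

An LP optimum is at a vertex; with two nutrient constraints at most two foods are used. Check each candidate.
banana only: max(21/2, 9.1/0.4) = 22.75 servings → $10.24.
hummus only: max(21/4, 9.1/1.3) = 7 servings → $3.15.
chickpeas only: max(21/7, 9.1/3.4) = 3 servings → $1.65.
edamame only: max(21/7, 9.1/3.0) = 3.033 servings → $4.09.
banana + hummus with both targets exact would need a negative amount; discard.
banana + chickpeas with both tight: 1.925 servings and 2.45 servings → $2.21.
banana + edamame: the both-tight solution has a negative serving — not a feasible corner.
hummus + chickpeas with both tight: 1.711 servings and 2.022 servings → $1.88.
hummus + edamame with both targets exact would need a negative amount; discard.
chickpeas + edamame with both tight: 0.25 servings and 2.75 servings → $3.85.
So the least-cost plan costs $1.65.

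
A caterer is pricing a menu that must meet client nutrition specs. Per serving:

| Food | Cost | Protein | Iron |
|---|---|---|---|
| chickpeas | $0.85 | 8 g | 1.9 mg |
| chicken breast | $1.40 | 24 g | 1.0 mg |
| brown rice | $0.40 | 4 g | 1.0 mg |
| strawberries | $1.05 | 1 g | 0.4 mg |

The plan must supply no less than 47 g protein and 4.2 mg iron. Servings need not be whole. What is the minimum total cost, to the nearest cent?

$3.19

Two binding constraints pin down two serving amounts, so the optimal mix uses at most two foods. The candidates are each food alone (scaled to the tighter of protein/iron) and each pair with both constraints tight.
chickpeas only: max(47/8, 4.2/1.9) = 5.875 servings → $4.99.
chicken breast only: max(47/24, 4.2/1.0) = 4.2 servings → $5.88.
brown rice only: max(47/4, 4.2/1.0) = 11.75 servings → $4.70.
strawberries only: max(47/1, 4.2/0.4) = 47 servings → $49.35.
chickpeas + chicken breast with both tight: 1.431 servings and 1.481 servings → $3.29.
chickpeas + brown rice: the both-tight solution has a negative serving — not a feasible corner.
chickpeas + strawberries: intersection lies outside the first quadrant.
chicken breast + brown rice with both tight: 1.51 servings and 2.69 servings → $3.19.
chicken breast + strawberries with both tight: 1.698 servings and 6.256 servings → $8.95.
brown rice + strawberries: intersection lies outside the first quadrant.
The minimum over all feasible corners is $3.19.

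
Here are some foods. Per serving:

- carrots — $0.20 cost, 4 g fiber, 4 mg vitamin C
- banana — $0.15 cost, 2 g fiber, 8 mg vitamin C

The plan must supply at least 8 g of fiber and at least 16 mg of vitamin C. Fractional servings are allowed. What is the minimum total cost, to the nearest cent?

A basic optimal solution has at most two foods positive. Try each food alone and each pair with both targets met exactly.
carrots only: max(8/4, 16/4) = 4 servings → $0.80.
banana only: max(8/2, 16/8) = 4 servings → $0.60.
carrots + banana with both tight: 1.333 servings and 1.333 servings → $0.47.
The minimum over all feasible corners is $0.47.

$0.47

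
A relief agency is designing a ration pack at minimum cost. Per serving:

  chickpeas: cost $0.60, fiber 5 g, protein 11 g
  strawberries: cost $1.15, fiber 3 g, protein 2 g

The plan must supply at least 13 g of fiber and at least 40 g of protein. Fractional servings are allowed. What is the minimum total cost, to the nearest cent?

The cheapest plan sits at a corner of the feasible region — with two constraints it uses at most two foods.
chickpeas only: max(13/5, 40/11) = 3.636 servings → $2.18.
strawberries only: max(13/3, 40/2) = 20 servings → $23.00.
chickpeas + strawberries: the both-tight solution has a negative serving — not a feasible corner.
The minimum over all feasible corners is $2.18.

$2.18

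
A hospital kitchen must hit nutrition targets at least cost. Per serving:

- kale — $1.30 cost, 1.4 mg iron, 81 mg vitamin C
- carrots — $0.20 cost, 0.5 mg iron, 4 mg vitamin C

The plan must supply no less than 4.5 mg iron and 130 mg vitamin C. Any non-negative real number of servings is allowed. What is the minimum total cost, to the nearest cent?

kale only: max(4.5/1.4, 130/81) = 3.214 servings → $4.18.
carrots only: max(4.5/0.5, 130/4) = 32.5 servings → $6.50.
kale + carrots with both tight: 1.347 servings and 5.229 servings → $2.80.
Cheapest feasible corner: $2.80.

$2.80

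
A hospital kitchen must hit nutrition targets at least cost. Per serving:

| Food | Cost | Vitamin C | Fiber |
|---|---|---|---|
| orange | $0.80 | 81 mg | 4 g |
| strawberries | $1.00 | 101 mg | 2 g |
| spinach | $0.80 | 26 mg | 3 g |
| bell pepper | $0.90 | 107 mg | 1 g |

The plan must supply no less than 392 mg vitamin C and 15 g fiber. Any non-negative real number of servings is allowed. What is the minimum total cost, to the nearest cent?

$3.71

Compare the cost at each extreme point of the feasible region.
orange only: max(392/81, 15/4) = 4.84 servings → $3.87.
strawberries only: max(392/101, 15/2) = 7.5 servings → $7.50.
spinach only: max(392/26, 15/3) = 15.08 servings → $12.06.
bell pepper only: max(392/107, 15/1) = 15 servings → $13.50.
orange + strawberries with both tight: 3.021 servings and 1.459 servings → $3.88.
orange + spinach: intersection lies outside the first quadrant.
orange + bell pepper with both tight: 3.496 servings and 1.017 servings → $3.71.
strawberries + spinach with both tight: 3.131 servings and 2.912 servings → $5.46.
strawberries + bell pepper with both targets exact would need a negative amount; discard.
spinach + bell pepper with both tight: 4.112 servings and 2.664 servings → $5.69.
So the least-cost plan costs $3.71.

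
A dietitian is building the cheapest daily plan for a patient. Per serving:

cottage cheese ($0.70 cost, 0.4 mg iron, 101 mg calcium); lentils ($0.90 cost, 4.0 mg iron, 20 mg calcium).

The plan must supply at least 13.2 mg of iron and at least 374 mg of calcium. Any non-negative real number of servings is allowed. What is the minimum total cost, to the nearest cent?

Two binding constraints pin down two serving amounts, so the optimal mix uses at most two foods. The candidates are each food alone (scaled to the tighter of iron/calcium) and each pair with both constraints tight.
cottage cheese only: max(13.2/0.4, 374/101) = 33 servings → $23.10.
lentils only: max(13.2/4.0, 374/20) = 18.7 servings → $16.83.
cottage cheese + lentils with both tight: 3.111 servings and 2.989 servings → $4.87.
So the least-cost plan costs $4.87.

$4.87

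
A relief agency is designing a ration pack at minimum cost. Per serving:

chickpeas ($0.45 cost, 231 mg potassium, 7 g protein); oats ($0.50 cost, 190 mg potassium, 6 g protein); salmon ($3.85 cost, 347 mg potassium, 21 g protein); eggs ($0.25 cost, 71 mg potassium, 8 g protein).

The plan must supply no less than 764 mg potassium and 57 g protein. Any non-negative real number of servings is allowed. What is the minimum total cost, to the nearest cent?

Compare the cost at each extreme point of the feasible region.
chickpeas only: max(764/231, 57/7) = 8.143 servings → $3.66.
oats only: max(764/190, 57/6) = 9.5 servings → $4.75.
salmon only: max(764/347, 57/21) = 2.714 servings → $10.45.
eggs only: max(764/71, 57/8) = 10.76 servings → $2.69.
chickpeas + oats: intersection lies outside the first quadrant.
chickpeas + salmon with both targets exact would need a negative amount; discard.
chickpeas + eggs with both tight: 1.528 servings and 5.788 servings → $2.13.
oats + salmon: intersection lies outside the first quadrant.
oats + eggs with both tight: 1.888 servings and 5.709 servings → $2.37.
salmon + eggs with both tight: 1.607 servings and 2.907 servings → $6.91.
So the least-cost plan costs $2.13.

$2.13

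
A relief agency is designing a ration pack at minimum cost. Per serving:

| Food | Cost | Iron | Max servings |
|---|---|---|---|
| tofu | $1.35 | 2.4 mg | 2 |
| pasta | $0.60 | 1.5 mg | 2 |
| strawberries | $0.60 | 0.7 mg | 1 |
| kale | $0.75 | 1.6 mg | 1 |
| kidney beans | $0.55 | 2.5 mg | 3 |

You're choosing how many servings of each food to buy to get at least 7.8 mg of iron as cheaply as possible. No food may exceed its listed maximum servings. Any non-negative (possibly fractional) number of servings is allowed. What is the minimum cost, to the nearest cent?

Cost per mg of iron: kidney beans $0.2200, pasta $0.4000, kale $0.4688, tofu $0.5625, strawberries $0.8571.
Take 3 servings of kidney beans: +7.5 mg iron for $1.65 (total $1.65, still need 0.3 mg).
Take 0.2 servings of pasta: +0.3 mg iron for $0.12 (total $1.77, still need 0.0 mg).
Filling from the cheapest source first is optimal under one linear minimum: $1.77.

$1.77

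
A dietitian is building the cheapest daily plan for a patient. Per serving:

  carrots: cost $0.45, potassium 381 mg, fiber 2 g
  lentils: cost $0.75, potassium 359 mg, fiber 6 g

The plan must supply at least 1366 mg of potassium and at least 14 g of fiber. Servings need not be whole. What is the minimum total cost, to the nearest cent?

Two binding constraints pin down two serving amounts, so the optimal mix uses at most two foods. The candidates are each food alone (scaled to the tighter of potassium/fiber) and each pair with both constraints tight.
carrots only: max(1366/381, 14/2) = 7 servings → $3.15.
lentils only: max(1366/359, 14/6) = 3.805 servings → $2.85.
carrots + lentils with both tight: 2.022 servings and 1.659 servings → $2.15.
The minimum over all feasible corners is $2.15.

$2.15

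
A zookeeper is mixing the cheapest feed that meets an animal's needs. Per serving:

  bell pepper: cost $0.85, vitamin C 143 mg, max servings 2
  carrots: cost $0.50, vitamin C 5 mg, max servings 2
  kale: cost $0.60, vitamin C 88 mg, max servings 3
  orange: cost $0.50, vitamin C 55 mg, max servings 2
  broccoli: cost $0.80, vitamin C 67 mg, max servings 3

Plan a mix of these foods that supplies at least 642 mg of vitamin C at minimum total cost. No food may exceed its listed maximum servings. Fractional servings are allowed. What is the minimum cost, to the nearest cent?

$4.34

Cost per mg of vitamin C: bell pepper $0.0059, kale $0.0068, orange $0.0091, broccoli $0.0119, carrots $0.1000.
Take 2 servings of bell pepper: +286.0 mg vitamin C for $1.70 (total $1.70, still need 356.0 mg).
Take 3 servings of kale: +264.0 mg vitamin C for $1.80 (total $3.50, still need 92.0 mg).
Take 1.673 servings of orange: +92.0 mg vitamin C for $0.84 (total $4.34, still need 0.0 mg).
Greedy by cheapest-per-mg is optimal for a single linear constraint, so the minimum cost is $4.34.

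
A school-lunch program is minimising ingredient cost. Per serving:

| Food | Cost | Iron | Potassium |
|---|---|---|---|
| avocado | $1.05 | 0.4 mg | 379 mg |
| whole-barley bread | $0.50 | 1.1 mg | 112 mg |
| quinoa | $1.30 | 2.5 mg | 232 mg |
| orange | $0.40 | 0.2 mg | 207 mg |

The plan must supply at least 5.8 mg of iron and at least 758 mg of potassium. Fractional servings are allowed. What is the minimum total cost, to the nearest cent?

A basic optimal solution has at most two foods positive. Try each food alone and each pair with both targets met exactly.
avocado only: max(5.8/0.4, 758/379) = 14.5 servings → $15.22.
whole-barley bread only: max(5.8/1.1, 758/112) = 6.768 servings → $3.38.
quinoa only: max(5.8/2.5, 758/232) = 3.267 servings → $4.25.
orange only: max(5.8/0.2, 758/207) = 29 servings → $11.60.
avocado + whole-barley bread with both tight: 0.495 servings and 5.093 servings → $3.07.
avocado + quinoa with both tight: 0.6428 servings and 2.217 servings → $3.56.
avocado + orange: the both-tight solution has a negative serving — not a feasible corner.
whole-barley bread + quinoa: intersection lies outside the first quadrant.
whole-barley bread + orange with both tight: 5.11 servings and 0.8972 servings → $2.91.
quinoa + orange with both tight: 2.227 servings and 1.166 servings → $3.36.
Cheapest feasible corner: $2.91.

$2.91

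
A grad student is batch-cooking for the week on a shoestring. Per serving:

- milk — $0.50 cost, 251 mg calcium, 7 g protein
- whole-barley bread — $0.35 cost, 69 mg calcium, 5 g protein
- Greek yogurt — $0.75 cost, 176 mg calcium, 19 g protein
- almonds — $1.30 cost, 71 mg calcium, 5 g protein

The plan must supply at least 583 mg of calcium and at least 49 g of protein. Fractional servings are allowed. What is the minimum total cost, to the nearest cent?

The cheapest plan sits at a corner of the feasible region — with two constraints it uses at most two foods.
milk only: max(583/251, 49/7) = 7 servings → $3.50.
whole-barley bread only: max(583/69, 49/5) = 9.8 servings → $3.43.
Greek yogurt only: max(583/176, 49/19) = 3.312 servings → $2.48.
almonds only: max(583/71, 49/5) = 9.8 servings → $12.74.
milk + whole-barley bread: the both-tight solution has a negative serving — not a feasible corner.
milk + Greek yogurt with both tight: 0.6935 servings and 2.323 servings → $2.09.
milk + almonds: the both-tight solution has a negative serving — not a feasible corner.
whole-barley bread + Greek yogurt with both tight: 5.691 servings and 1.081 servings → $2.80.
whole-barley bread + almonds with both targets exact would need a negative amount; discard.
Greek yogurt + almonds with both tight: 1.203 servings and 5.23 servings → $7.70.
Cheapest feasible corner: $2.09.

$2.09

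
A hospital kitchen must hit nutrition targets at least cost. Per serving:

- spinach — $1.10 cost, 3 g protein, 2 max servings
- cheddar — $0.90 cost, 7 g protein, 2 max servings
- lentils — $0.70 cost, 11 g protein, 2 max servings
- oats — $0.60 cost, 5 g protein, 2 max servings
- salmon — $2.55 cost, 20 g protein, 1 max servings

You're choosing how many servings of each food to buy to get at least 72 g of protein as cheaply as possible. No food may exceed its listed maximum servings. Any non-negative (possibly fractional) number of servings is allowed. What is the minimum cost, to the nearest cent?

Cost per g of protein: lentils $0.0636, oats $0.1200, salmon $0.1275, cheddar $0.1286, spinach $0.3667.
Take 2 servings of lentils: +22.0 g protein for $1.40 (total $1.40, still need 50.0 g).
Take 2 servings of oats: +10.0 g protein for $1.20 (total $2.60, still need 40.0 g).
Take 1 serving of salmon: +20.0 g protein for $2.55 (total $5.15, still need 20.0 g).
Take 2 servings of cheddar: +14.0 g protein for $1.80 (total $6.95, still need 6.0 g).
Take 2 servings of spinach: +6.0 g protein for $2.20 (total $9.15, still need 0.0 g).
Greedy by cheapest-per-g is optimal for a single linear constraint, so the minimum cost is $9.15.

$9.15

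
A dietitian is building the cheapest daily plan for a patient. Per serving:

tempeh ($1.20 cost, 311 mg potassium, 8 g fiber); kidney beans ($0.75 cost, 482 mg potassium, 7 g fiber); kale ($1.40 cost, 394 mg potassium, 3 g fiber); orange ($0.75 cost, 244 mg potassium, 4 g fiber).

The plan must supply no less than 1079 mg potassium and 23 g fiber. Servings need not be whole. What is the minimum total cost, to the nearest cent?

$2.46

At the optimum either one food covers both requirements or two foods hit both targets exactly; no other combination can be cheaper.
tempeh only: max(1079/311, 23/8) = 3.469 servings → $4.16.
kidney beans only: max(1079/482, 23/7) = 3.286 servings → $2.46.
kale only: max(1079/394, 23/3) = 7.667 servings → $10.73.
orange only: max(1079/244, 23/4) = 5.75 servings → $4.31.
tempeh + kidney beans with both tight: 2.104 servings and 0.8809 servings → $3.19.
tempeh + kale with both tight: 2.625 servings and 0.6665 servings → $4.08.
tempeh + orange with both tight: 1.831 servings and 2.089 servings → $3.76.
kidney beans + kale: intersection lies outside the first quadrant.
kidney beans + orange: intersection lies outside the first quadrant.
kale + orange: intersection lies outside the first quadrant.
Cheapest feasible corner: $2.46.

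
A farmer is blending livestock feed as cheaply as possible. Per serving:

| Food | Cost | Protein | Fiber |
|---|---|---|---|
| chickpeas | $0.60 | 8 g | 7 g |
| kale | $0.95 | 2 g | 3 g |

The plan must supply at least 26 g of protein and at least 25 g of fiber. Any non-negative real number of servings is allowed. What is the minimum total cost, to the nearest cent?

Two binding constraints pin down two serving amounts, so the optimal mix uses at most two foods. The candidates are each food alone (scaled to the tighter of protein/fiber) and each pair with both constraints tight.
chickpeas only: max(26/8, 25/7) = 3.571 servings → $2.14.
kale only: max(26/2, 25/3) = 13 servings → $12.35.
chickpeas + kale with both tight: 2.8 servings and 1.8 servings → $3.39.
So the least-cost plan costs $2.14.

$2.14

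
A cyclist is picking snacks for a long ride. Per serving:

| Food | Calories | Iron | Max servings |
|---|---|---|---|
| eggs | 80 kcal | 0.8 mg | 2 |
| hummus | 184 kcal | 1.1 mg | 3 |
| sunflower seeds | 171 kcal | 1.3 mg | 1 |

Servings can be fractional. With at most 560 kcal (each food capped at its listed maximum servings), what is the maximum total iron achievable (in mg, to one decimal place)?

4.3 mg

Iron per kcal: eggs 0.01, sunflower seeds 0.007602, hummus 0.005978.
Take 2 servings of eggs: uses 160 kcal, +1.6 mg iron (running total 1.6 mg).
Take 1 serving of sunflower seeds: uses 171 kcal, +1.3 mg iron (running total 2.9 mg).
Take 1.245 servings of hummus: uses 229 kcal, +1.4 mg iron (running total 4.3 mg).
Filling greedily by iron-per-kcal is optimal for one linear limit, giving 4.3 mg.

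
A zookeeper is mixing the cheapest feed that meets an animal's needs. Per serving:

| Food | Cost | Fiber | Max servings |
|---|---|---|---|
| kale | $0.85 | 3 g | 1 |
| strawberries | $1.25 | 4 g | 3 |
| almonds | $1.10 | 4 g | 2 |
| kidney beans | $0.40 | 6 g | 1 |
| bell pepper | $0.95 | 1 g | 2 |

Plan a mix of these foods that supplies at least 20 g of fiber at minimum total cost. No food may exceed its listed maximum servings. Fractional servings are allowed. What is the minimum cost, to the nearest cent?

$4.39

Cost per g of fiber: kidney beans $0.0667, almonds $0.2750, kale $0.2833, strawberries $0.3125, bell pepper $0.9500.
Take 1 serving of kidney beans: +6.0 g fiber for $0.40 (total $0.40, still need 14.0 g).
Take 2 servings of almonds: +8.0 g fiber for $2.20 (total $2.60, still need 6.0 g).
Take 1 serving of kale: +3.0 g fiber for $0.85 (total $3.45, still need 3.0 g).
Take 0.75 servings of strawberries: +3.0 g fiber for $0.94 (total $4.39, still need 0.0 g).
Greedy by cheapest-per-g is optimal for a single linear constraint, so the minimum cost is $4.39.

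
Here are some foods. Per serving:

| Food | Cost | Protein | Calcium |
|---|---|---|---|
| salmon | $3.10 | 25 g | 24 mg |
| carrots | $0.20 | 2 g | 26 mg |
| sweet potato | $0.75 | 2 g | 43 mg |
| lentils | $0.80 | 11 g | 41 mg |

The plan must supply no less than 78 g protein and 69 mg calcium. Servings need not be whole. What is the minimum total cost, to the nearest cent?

$5.67

Minimising a linear cost over {protein ≥ 78, calcium ≥ 69, servings ≥ 0} — the optimum is at a vertex, using one or two foods.
salmon only: max(78/25, 69/24) = 3.12 servings → $9.67.
carrots only: max(78/2, 69/26) = 39 servings → $7.80.
sweet potato only: max(78/2, 69/43) = 39 servings → $29.25.
lentils only: max(78/11, 69/41) = 7.091 servings → $5.67.
salmon + carrots: intersection lies outside the first quadrant.
salmon + sweet potato with both targets exact would need a negative amount; discard.
salmon + lentils: the both-tight solution has a negative serving — not a feasible corner.
carrots + sweet potato: the both-tight solution has a negative serving — not a feasible corner.
carrots + lentils: intersection lies outside the first quadrant.
sweet potato + lentils with both targets exact would need a negative amount; discard.
So the least-cost plan costs $5.67.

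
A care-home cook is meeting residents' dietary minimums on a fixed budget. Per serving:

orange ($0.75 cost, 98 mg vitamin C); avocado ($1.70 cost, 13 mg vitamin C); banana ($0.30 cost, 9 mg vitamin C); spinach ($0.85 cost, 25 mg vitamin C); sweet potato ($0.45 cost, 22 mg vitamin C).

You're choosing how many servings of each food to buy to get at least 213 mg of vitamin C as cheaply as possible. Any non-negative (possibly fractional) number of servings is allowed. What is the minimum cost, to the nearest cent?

$1.63

Cost per mg of vitamin C: orange $0.0077, sweet potato $0.0205, banana $0.0333, spinach $0.0340, avocado $0.1308.
With no serving limits, use only orange: 213 mg / 98 mg = 2.173 servings × $0.75 = $1.63.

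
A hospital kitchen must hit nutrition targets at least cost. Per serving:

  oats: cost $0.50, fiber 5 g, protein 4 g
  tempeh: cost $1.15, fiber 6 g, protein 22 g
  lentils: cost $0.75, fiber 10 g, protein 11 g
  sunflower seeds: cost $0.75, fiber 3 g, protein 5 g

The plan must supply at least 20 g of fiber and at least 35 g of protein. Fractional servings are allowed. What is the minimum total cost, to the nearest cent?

$2.09

Minimising a linear cost over {fiber ≥ 20, protein ≥ 35, servings ≥ 0} — the optimum is at a vertex, using one or two foods.
oats only: max(20/5, 35/4) = 8.75 servings → $4.38.
tempeh only: max(20/6, 35/22) = 3.333 servings → $3.83.
lentils only: max(20/10, 35/11) = 3.182 servings → $2.39.
sunflower seeds only: max(20/3, 35/5) = 7 servings → $5.25.
oats + tempeh with both tight: 2.674 servings and 1.105 servings → $2.61.
oats + lentils with both targets exact would need a negative amount; discard.
oats + sunflower seeds with both targets exact would need a negative amount; discard.
tempeh + lentils with both tight: 0.8442 servings and 1.494 servings → $2.09.
tempeh + sunflower seeds with both tight: 0.1389 servings and 6.389 servings → $4.95.
lentils + sunflower seeds with both targets exact would need a negative amount; discard.
Cheapest feasible corner: $2.09.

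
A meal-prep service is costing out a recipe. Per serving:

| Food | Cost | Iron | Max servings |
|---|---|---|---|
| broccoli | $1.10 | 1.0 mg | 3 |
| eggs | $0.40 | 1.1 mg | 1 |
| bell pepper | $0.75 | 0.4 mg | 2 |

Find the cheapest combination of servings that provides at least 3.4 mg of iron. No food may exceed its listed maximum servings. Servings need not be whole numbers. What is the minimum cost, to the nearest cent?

Cost per mg of iron: eggs $0.3636, broccoli $1.1000, bell pepper $1.8750.
Take 1 serving of eggs: +1.1 mg iron for $0.40 (total $0.40, still need 2.3 mg).
Take 2.3 servings of broccoli: +2.3 mg iron for $2.53 (total $2.93, still need 0.0 mg).
Greedy by cheapest-per-mg is optimal for a single linear constraint, so the minimum cost is $2.93.

$2.93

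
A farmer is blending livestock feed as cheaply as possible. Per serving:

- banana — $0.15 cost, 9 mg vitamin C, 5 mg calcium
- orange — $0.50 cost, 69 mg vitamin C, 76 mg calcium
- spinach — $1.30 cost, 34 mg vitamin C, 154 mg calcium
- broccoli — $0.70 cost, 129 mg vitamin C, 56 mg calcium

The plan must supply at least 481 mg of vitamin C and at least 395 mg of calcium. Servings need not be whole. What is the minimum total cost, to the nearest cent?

$3.12

Minimising a linear cost over {vitamin C ≥ 481, calcium ≥ 395, servings ≥ 0} — the optimum is at a vertex, using one or two foods.
banana only: max(481/9, 395/5) = 79 servings → $11.85.
orange only: max(481/69, 395/76) = 6.971 servings → $3.49.
spinach only: max(481/34, 395/154) = 14.15 servings → $18.39.
broccoli only: max(481/129, 395/56) = 7.054 servings → $4.94.
banana + orange with both tight: 27.44 servings and 3.392 servings → $5.81.
banana + spinach with both tight: 49.87 servings and 0.9457 servings → $8.71.
banana + broccoli: the both-tight solution has a negative serving — not a feasible corner.
orange + spinach: intersection lies outside the first quadrant.
orange + broccoli with both tight: 4.044 servings and 1.566 servings → $3.12.
spinach + broccoli with both tight: 1.337 servings and 3.376 servings → $4.10.
So the least-cost plan costs $3.12.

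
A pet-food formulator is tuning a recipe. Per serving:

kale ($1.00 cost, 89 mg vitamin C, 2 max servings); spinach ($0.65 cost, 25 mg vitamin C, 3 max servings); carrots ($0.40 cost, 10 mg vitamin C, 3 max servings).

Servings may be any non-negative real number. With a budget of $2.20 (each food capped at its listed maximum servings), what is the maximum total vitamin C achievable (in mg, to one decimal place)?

Vitamin C per dollar: kale 89, spinach 38.46, carrots 25.
Take 2 servings of kale: spends $2.00, +178.0 mg vitamin C (running total 178.0 mg).
Take 0.3077 servings of spinach: spends $0.20, +7.7 mg vitamin C (running total 185.7 mg).
Filling greedily by vitamin C-per-dollar is optimal for one linear limit, giving 185.7 mg.

185.7 mg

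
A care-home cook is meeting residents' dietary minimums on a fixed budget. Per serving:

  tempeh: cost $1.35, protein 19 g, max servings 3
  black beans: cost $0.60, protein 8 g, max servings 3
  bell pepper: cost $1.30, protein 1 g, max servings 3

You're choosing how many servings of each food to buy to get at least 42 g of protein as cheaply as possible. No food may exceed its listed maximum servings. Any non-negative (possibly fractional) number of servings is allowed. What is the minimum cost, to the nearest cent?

$2.98

Cost per g of protein: tempeh $0.0711, black beans $0.0750, bell pepper $1.3000.
Take 2.211 servings of tempeh: +42.0 g protein for $2.98 (total $2.98, still need 0.0 g).
Filling from the cheapest source first is optimal under one linear minimum: $2.98.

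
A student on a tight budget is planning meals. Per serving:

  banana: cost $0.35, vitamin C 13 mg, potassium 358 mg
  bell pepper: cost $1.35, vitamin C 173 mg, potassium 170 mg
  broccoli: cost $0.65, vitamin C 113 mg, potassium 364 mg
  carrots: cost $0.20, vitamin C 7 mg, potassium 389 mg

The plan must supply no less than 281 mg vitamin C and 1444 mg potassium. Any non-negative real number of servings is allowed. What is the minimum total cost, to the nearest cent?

banana only: max(281/13, 1444/358) = 21.62 servings → $7.57.
bell pepper only: max(281/173, 1444/170) = 8.494 servings → $11.47.
broccoli only: max(281/113, 1444/364) = 3.967 servings → $2.58.
carrots only: max(281/7, 1444/389) = 40.14 servings → $8.03.
banana + bell pepper with both tight: 3.383 servings and 1.37 servings → $3.03.
banana + broccoli with both tight: 1.704 servings and 2.291 servings → $2.09.
banana + carrots: intersection lies outside the first quadrant.
bell pepper + broccoli with both targets exact would need a negative amount; discard.
bell pepper + carrots with both tight: 1.501 servings and 3.056 servings → $2.64.
broccoli + carrots with both tight: 2.396 servings and 1.47 servings → $1.85.
Cheapest feasible corner: $1.85.

$1.85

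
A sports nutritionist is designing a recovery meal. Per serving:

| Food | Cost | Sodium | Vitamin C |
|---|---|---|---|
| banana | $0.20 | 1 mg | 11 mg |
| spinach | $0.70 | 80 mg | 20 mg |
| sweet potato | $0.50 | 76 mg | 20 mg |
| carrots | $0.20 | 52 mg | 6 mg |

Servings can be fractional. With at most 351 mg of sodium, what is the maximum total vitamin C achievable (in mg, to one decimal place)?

3861.0 mg

Vitamin C per mg sodium: banana 11, sweet potato 0.2632, spinach 0.25, carrots 0.1154.
With no serving limits, spend the whole sodium allowance on banana: 351 mg / 1 mg × 11 mg = 3861.0 mg.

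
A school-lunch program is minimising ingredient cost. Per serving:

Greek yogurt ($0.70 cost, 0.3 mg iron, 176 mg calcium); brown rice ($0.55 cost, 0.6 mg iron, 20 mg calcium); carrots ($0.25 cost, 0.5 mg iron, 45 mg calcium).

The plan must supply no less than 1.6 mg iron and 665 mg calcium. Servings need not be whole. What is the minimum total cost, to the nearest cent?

Minimising a linear cost over {iron ≥ 1.6, calcium ≥ 665, servings ≥ 0} — the optimum is at a vertex, using one or two foods.
Greek yogurt only: max(1.6/0.3, 665/176) = 5.333 servings → $3.73.
brown rice only: max(1.6/0.6, 665/20) = 33.25 servings → $18.29.
carrots only: max(1.6/0.5, 665/45) = 14.78 servings → $3.69.
Greek yogurt + brown rice with both tight: 3.685 servings and 0.8243 servings → $3.03.
Greek yogurt + carrots with both tight: 3.497 servings and 1.102 servings → $2.72.
brown rice + carrots with both targets exact would need a negative amount; discard.
So the least-cost plan costs $2.72.

$2.72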